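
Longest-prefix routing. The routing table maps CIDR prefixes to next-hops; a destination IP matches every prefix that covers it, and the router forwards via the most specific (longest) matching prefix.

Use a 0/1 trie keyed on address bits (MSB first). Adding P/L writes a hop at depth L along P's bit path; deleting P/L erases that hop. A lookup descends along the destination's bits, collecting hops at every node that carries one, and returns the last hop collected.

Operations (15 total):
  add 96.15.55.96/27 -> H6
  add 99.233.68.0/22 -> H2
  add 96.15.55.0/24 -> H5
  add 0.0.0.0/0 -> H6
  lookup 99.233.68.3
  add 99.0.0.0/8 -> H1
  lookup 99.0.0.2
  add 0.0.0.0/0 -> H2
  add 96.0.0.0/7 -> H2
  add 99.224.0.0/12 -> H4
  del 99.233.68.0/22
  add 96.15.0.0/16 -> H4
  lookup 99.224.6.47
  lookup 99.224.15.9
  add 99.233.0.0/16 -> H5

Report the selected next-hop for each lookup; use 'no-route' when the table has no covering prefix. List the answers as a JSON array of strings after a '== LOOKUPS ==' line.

Process each operation:
  + 96.15.55.96/27 (H6) depth=27
  + 99.233.68.0/22 (H2) depth=22
  + 96.15.55.0/24 (H5) depth=24
  + 0.0.0.0/0 (H6) depth=0
  Q 99.233.68.3: descend 0110001111101001010001 ; hops seen [H6,H2] ; pick H2
  + 99.0.0.0/8 (H1) depth=8
  Q 99.0.0.2: descend 01100011 ; hops seen [H6,H1] ; pick H1
  + 0.0.0.0/0 (H2) depth=0
  + 96.0.0.0/7 (H2) depth=7
  + 99.224.0.0/12 (H4) depth=12
  del 99.233.68.0/22 (clear depth 22)
  + 96.15.0.0/16 (H4) depth=16
  Q 99.224.6.47: descend 011000111110 ; hops seen [H2,H1,H4] ; pick H4
  Q 99.224.15.9: descend 011000111110 ; hops seen [H2,H1,H4] ; pick H4
  + 99.233.0.0/16 (H5) depth=16

== LOOKUPS ==
["H2","H1","H4","H4"]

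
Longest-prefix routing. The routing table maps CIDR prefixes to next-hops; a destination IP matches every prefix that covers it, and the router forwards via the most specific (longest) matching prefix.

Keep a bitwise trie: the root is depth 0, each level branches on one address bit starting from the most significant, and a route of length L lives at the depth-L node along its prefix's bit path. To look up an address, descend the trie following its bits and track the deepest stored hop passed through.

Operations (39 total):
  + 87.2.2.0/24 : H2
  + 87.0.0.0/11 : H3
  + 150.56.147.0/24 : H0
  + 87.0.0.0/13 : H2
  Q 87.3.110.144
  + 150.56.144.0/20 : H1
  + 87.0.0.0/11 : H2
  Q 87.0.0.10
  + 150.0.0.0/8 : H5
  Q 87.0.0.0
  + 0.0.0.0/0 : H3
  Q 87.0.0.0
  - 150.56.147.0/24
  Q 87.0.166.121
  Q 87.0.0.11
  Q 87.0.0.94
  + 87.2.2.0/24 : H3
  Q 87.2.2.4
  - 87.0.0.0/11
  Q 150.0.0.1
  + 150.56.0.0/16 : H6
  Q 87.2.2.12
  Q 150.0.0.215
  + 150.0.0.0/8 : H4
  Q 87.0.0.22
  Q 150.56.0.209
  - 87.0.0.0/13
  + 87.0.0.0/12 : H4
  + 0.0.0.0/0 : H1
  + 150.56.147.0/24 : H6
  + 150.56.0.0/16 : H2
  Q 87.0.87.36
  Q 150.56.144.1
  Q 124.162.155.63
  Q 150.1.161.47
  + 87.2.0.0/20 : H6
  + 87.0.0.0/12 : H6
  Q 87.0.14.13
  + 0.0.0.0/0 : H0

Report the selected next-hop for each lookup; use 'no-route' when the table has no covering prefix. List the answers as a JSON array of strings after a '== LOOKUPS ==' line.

Trace:
  add 87.2.2.0/24 -> H2 at depth 24
  add 87.0.0.0/11 -> H3 at depth 11
  add 150.56.147.0/24 -> H0 at depth 24
  add 87.0.0.0/13 -> H2 at depth 13
  lookup 87.3.110.144: bits 010101110000001 walk d0:-→d1:-→d2:-→d3:-→d4:-→d5:-→d6:-→d7:-→d8:-→d9:-→d10:-→d11:H3→d12:-→d13:H2→d14:-→d15:- -> H2
  add 150.56.144.0/20 -> H1 at depth 20
  add 87.0.0.0/11 -> H2 at depth 11
  lookup 87.0.0.10: bits 01010111000000 walk d0:-→d1:-→d2:-→d3:-→d4:-→d5:-→d6:-→d7:-→d8:-→d9:-→d10:-→d11:H2→d12:-→d13:H2→d14:- -> H2
  add 150.0.0.0/8 -> H5 at depth 8
  lookup 87.0.0.0: bits 01010111000000 walk d0:-→d1:-→d2:-→d3:-→d4:-→d5:-→d6:-→d7:-→d8:-→d9:-→d10:-→d11:H2→d12:-→d13:H2→d14:- -> H2
  add 0.0.0.0/0 -> H3 at depth 0
  lookup 87.0.0.0: bits 01010111000000 walk d0:H3→d1:-→d2:-→d3:-→d4:-→d5:-→d6:-→d7:-→d8:-→d9:-→d10:-→d11:H2→d12:-→d13:H2→d14:- -> H2
  del 150.56.147.0/24 (clear depth 24)
  lookup 87.0.166.121: bits 01010111000000 walk d0:H3→d1:-→d2:-→d3:-→d4:-→d5:-→d6:-→d7:-→d8:-→d9:-→d10:-→d11:H2→d12:-→d13:H2→d14:- -> H2
  lookup 87.0.0.11: bits 01010111000000 walk d0:H3→d1:-→d2:-→d3:-→d4:-→d5:-→d6:-→d7:-→d8:-→d9:-→d10:-→d11:H2→d12:-→d13:H2→d14:- -> H2
  lookup 87.0.0.94: bits 01010111000000 walk d0:H3→d1:-→d2:-→d3:-→d4:-→d5:-→d6:-→d7:-→d8:-→d9:-→d10:-→d11:H2→d12:-→d13:H2→d14:- -> H2
  add 87.2.2.0/24 -> H3 at depth 24
  lookup 87.2.2.4: bits 010101110000001000000010 walk d0:H3→d1:-→d2:-→d3:-→d4:-→d5:-→d6:-→d7:-→d8:-→d9:-→d10:-→d11:H2→d12:-→d13:H2→d14:-→d15:-→d16:-→d17:-→d18:-→d19:-→d20:-→d21:-→d22:-→d23:-→d24:H3 -> H3
  del 87.0.0.0/11 (clear depth 11)
  lookup 150.0.0.1: bits 1001011000 walk d0:H3→d1:-→d2:-→d3:-→d4:-→d5:-→d6:-→d7:-→d8:H5→d9:-→d10:- -> H5
  add 150.56.0.0/16 -> H6 at depth 16
  lookup 87.2.2.12: bits 010101110000001000000010 walk d0:H3→d1:-→d2:-→d3:-→d4:-→d5:-→d6:-→d7:-→d8:-→d9:-→d10:-→d11:-→d12:-→d13:H2→d14:-→d15:-→d16:-→d17:-→d18:-→d19:-→d20:-→d21:-→d22:-→d23:-→d24:H3 -> H3
  lookup 150.0.0.215: bits 1001011000 walk d0:H3→d1:-→d2:-→d3:-→d4:-→d5:-→d6:-→d7:-→d8:H5→d9:-→d10:- -> H5
  add 150.0.0.0/8 -> H4 at depth 8
  lookup 87.0.0.22: bits 01010111000000 walk d0:H3→d1:-→d2:-→d3:-→d4:-→d5:-→d6:-→d7:-→d8:-→d9:-→d10:-→d11:-→d12:-→d13:H2→d14:- -> H2
  lookup 150.56.0.209: bits 1001011000111000 walk d0:H3→d1:-→d2:-→d3:-→d4:-→d5:-→d6:-→d7:-→d8:H4→d9:-→d10:-→d11:-→d12:-→d13:-→d14:-→d15:-→d16:H6 -> H6
  del 87.0.0.0/13 (clear depth 13)
  add 87.0.0.0/12 -> H4 at depth 12
  add 0.0.0.0/0 -> H1 at depth 0
  add 150.56.147.0/24 -> H6 at depth 24
  add 150.56.0.0/16 -> H2 at depth 16
  lookup 87.0.87.36: bits 01010111000000 walk d0:H1→d1:-→d2:-→d3:-→d4:-→d5:-→d6:-→d7:-→d8:-→d9:-→d10:-→d11:-→d12:H4→d13:-→d14:- -> H4
  lookup 150.56.144.1: bits 1001011000111000100100 walk d0:H1→d1:-→d2:-→d3:-→d4:-→d5:-→d6:-→d7:-→d8:H4→d9:-→d10:-→d11:-→d12:-→d13:-→d14:-→d15:-→d16:H2→d17:-→d18:-→d19:-→d20:H1→d21:-→d22:- -> H1
  lookup 124.162.155.63: bits 01 walk d0:H1→d1:-→d2:- -> H1
  lookup 150.1.161.47: bits 1001011000 walk d0:H1→d1:-→d2:-→d3:-→d4:-→d5:-→d6:-→d7:-→d8:H4→d9:-→d10:- -> H4
  add 87.2.0.0/20 -> H6 at depth 20
  add 87.0.0.0/12 -> H6 at depth 12
  lookup 87.0.14.13: bits 01010111000000 walk d0:H1→d1:-→d2:-→d3:-→d4:-→d5:-→d6:-→d7:-→d8:-→d9:-→d10:-→d11:-→d12:H6→d13:-→d14:- -> H6
  add 0.0.0.0/0 -> H0 at depth 0

== LOOKUPS ==
["H2","H2","H2","H2","H2","H2","H2","H3","H5","H3","H5","H2","H6","H4","H1","H1","H4","H6"]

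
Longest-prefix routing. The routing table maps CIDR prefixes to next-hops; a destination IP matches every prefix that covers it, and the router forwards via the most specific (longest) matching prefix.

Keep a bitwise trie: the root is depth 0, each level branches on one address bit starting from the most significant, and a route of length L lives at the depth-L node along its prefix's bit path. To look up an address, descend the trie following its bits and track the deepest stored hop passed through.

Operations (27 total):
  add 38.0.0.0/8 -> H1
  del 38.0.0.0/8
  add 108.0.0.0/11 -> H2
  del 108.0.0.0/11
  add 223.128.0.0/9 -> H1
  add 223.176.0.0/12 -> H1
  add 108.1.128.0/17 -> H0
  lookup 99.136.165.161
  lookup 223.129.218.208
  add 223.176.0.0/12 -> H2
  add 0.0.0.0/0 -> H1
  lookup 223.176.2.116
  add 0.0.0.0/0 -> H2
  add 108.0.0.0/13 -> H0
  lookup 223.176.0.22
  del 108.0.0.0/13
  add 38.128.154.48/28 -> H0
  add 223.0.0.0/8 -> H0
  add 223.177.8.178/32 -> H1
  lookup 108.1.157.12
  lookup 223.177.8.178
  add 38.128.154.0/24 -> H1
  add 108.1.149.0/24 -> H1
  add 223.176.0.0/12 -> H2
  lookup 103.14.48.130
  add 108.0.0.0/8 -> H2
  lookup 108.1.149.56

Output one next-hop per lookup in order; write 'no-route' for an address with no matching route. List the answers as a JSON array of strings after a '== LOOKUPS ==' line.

Apply in order:
  add 38.0.0.0/8 -> H1 at depth 8
  del 38.0.0.0/8 (clear depth 8)
  add 108.0.0.0/11 -> H2 at depth 11
  del 108.0.0.0/11 (clear depth 11)
  add 223.128.0.0/9 -> H1 at depth 9
  add 223.176.0.0/12 -> H1 at depth 12
  add 108.1.128.0/17 -> H0 at depth 17
  lookup 99.136.165.161: bits 0110 walk d0:-→d1:-→d2:-→d3:-→d4:- -> no-route
  lookup 223.129.218.208: bits 1101111110 walk d0:-→d1:-→d2:-→d3:-→d4:-→d5:-→d6:-→d7:-→d8:-→d9:H1→d10:- -> H1
  add 223.176.0.0/12 -> H2 at depth 12
  add 0.0.0.0/0 -> H1 at depth 0
  lookup 223.176.2.116: bits 110111111011 walk d0:H1→d1:-→d2:-→d3:-→d4:-→d5:-→d6:-→d7:-→d8:-→d9:H1→d10:-→d11:-→d12:H2 -> H2
  add 0.0.0.0/0 -> H2 at depth 0
  add 108.0.0.0/13 -> H0 at depth 13
  lookup 223.176.0.22: bits 110111111011 walk d0:H2→d1:-→d2:-→d3:-→d4:-→d5:-→d6:-→d7:-→d8:-→d9:H1→d10:-→d11:-→d12:H2 -> H2
  del 108.0.0.0/13 (clear depth 13)
  add 38.128.154.48/28 -> H0 at depth 28
  add 223.0.0.0/8 -> H0 at depth 8
  add 223.177.8.178/32 -> H1 at depth 32
  lookup 108.1.157.12: bits 01101100000000011 walk d0:H2→d1:-→d2:-→d3:-→d4:-→d5:-→d6:-→d7:-→d8:-→d9:-→d10:-→d11:-→d12:-→d13:-→d14:-→d15:-→d16:-→d17:H0 -> H0
  lookup 223.177.8.178: bits 11011111101100010000100010110010 walk d0:H2→d1:-→d2:-→d3:-→d4:-→d5:-→d6:-→d7:-→d8:H0→d9:H1→d10:-→d11:-→d12:H2→d13:-→d14:-→d15:-→d16:-→d17:-→d18:-→d19:-→d20:-→d21:-→d22:-→d23:-→d24:-→d25:-→d26:-→d27:-→d28:-→d29:-→d30:-→d31:-→d32:H1 -> H1
  add 38.128.154.0/24 -> H1 at depth 24
  add 108.1.149.0/24 -> H1 at depth 24
  add 223.176.0.0/12 -> H2 at depth 12
  lookup 103.14.48.130: bits 0110 walk d0:H2→d1:-→d2:-→d3:-→d4:- -> H2
  add 108.0.0.0/8 -> H2 at depth 8
  lookup 108.1.149.56: bits 011011000000000110010101 walk d0:H2→d1:-→d2:-→d3:-→d4:-→d5:-→d6:-→d7:-→d8:H2→d9:-→d10:-→d11:-→d12:-→d13:-→d14:-→d15:-→d16:-→d17:H0→d18:-→d19:-→d20:-→d21:-→d22:-→d23:-→d24:H1 -> H1

== LOOKUPS ==
["no-route","H1","H2","H2","H0","H1","H2","H1"]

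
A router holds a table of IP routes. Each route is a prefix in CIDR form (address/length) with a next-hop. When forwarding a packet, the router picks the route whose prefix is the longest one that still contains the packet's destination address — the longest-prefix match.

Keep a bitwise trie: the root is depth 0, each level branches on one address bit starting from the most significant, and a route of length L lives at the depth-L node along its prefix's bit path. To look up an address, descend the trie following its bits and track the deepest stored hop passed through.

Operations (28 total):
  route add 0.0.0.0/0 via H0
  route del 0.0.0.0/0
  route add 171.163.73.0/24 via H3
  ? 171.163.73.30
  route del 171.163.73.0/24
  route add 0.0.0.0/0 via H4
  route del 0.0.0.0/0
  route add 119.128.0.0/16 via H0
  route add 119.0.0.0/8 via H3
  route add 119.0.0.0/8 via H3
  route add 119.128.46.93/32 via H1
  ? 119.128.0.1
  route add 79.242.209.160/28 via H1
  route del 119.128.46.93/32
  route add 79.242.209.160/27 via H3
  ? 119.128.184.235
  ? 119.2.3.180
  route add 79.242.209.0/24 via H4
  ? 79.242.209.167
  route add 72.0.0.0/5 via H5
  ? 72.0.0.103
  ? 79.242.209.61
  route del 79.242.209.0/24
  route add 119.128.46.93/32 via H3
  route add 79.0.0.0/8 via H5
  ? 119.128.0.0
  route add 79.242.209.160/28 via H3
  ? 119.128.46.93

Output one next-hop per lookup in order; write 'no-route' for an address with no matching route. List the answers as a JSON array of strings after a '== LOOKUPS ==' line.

Apply in order:
  add 0.0.0.0/0 -> H0 at depth 0
  - 0.0.0.0/0 clear@0
  add 171.163.73.0/24 -> H3 at depth 24
  lookup 171.163.73.30: bits 101010111010001101001001 walk d0:-→d1:-→d2:-→d3:-→d4:-→d5:-→d6:-→d7:-→d8:-→d9:-→d10:-→d11:-→d12:-→d13:-→d14:-→d15:-→d16:-→d17:-→d18:-→d19:-→d20:-→d21:-→d22:-→d23:-→d24:H3 -> H3
  - 171.163.73.0/24 clear@24
  add 0.0.0.0/0 -> H4 at depth 0
  - 0.0.0.0/0 clear@0
  add 119.128.0.0/16 -> H0 at depth 16
  add 119.0.0.0/8 -> H3 at depth 8
  add 119.0.0.0/8 -> H3 at depth 8
  add 119.128.46.93/32 -> H1 at depth 32
  lookup 119.128.0.1: bits 011101111000000000 walk d0:-→d1:-→d2:-→d3:-→d4:-→d5:-→d6:-→d7:-→d8:H3→d9:-→d10:-→d11:-→d12:-→d13:-→d14:-→d15:-→d16:H0→d17:-→d18:- -> H0
  add 79.242.209.160/28 -> H1 at depth 28
  - 119.128.46.93/32 clear@32
  add 79.242.209.160/27 -> H3 at depth 27
  lookup 119.128.184.235: bits 0111011110000000 walk d0:-→d1:-→d2:-→d3:-→d4:-→d5:-→d6:-→d7:-→d8:H3→d9:-→d10:-→d11:-→d12:-→d13:-→d14:-→d15:-→d16:H0 -> H0
  lookup 119.2.3.180: bits 01110111 walk d0:-→d1:-→d2:-→d3:-→d4:-→d5:-→d6:-→d7:-→d8:H3 -> H3
  add 79.242.209.0/24 -> H4 at depth 24
  lookup 79.242.209.167: bits 0100111111110010110100011010 walk d0:-→d1:-→d2:-→d3:-→d4:-→d5:-→d6:-→d7:-→d8:-→d9:-→d10:-→d11:-→d12:-→d13:-→d14:-→d15:-→d16:-→d17:-→d18:-→d19:-→d20:-→d21:-→d22:-→d23:-→d24:H4→d25:-→d26:-→d27:H3→d28:H1 -> H1
  add 72.0.0.0/5 -> H5 at depth 5
  lookup 72.0.0.103: bits 01001 walk d0:-→d1:-→d2:-→d3:-→d4:-→d5:H5 -> H5
  lookup 79.242.209.61: bits 010011111111001011010001 walk d0:-→d1:-→d2:-→d3:-→d4:-→d5:H5→d6:-→d7:-→d8:-→d9:-→d10:-→d11:-→d12:-→d13:-→d14:-→d15:-→d16:-→d17:-→d18:-→d19:-→d20:-→d21:-→d22:-→d23:-→d24:H4 -> H4
  - 79.242.209.0/24 clear@24
  add 119.128.46.93/32 -> H3 at depth 32
  add 79.0.0.0/8 -> H5 at depth 8
  lookup 119.128.0.0: bits 011101111000000000 walk d0:-→d1:-→d2:-→d3:-→d4:-→d5:-→d6:-→d7:-→d8:H3→d9:-→d10:-→d11:-→d12:-→d13:-→d14:-→d15:-→d16:H0→d17:-→d18:- -> H0
  add 79.242.209.160/28 -> H3 at depth 28
  lookup 119.128.46.93: bits 01110111100000000010111001011101 walk d0:-→d1:-→d2:-→d3:-→d4:-→d5:-→d6:-→d7:-→d8:H3→d9:-→d10:-→d11:-→d12:-→d13:-→d14:-→d15:-→d16:H0→d17:-→d18:-→d19:-→d20:-→d21:-→d22:-→d23:-→d24:-→d25:-→d26:-→d27:-→d28:-→d29:-→d30:-→d31:-→d32:H3 -> H3

== LOOKUPS ==
["H3","H0","H0","H3","H1","H5","H4","H0","H3"]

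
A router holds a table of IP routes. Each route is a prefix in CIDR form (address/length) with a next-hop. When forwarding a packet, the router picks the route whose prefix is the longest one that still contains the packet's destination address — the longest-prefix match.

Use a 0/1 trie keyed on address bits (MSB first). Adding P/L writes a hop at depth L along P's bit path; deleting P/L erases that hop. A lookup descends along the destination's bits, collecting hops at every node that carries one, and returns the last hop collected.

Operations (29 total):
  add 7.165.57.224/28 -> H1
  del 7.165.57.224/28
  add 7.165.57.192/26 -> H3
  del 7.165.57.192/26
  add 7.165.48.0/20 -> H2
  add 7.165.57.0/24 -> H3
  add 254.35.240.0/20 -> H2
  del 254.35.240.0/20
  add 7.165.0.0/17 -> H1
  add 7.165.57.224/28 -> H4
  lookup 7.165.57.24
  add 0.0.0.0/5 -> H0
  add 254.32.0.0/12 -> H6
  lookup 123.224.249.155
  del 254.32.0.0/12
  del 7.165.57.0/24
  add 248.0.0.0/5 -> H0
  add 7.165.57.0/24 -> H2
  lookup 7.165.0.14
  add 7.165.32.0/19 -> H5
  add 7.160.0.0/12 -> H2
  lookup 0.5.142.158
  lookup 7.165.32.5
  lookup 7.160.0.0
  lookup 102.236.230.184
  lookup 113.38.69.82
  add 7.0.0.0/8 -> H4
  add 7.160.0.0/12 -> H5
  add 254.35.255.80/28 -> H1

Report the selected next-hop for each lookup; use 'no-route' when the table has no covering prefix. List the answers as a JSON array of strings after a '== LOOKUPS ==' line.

Trace:
  add 7.165.57.224/28 -> H1 at depth 28
  - 7.165.57.224/28 clear@28
  add 7.165.57.192/26 -> H3 at depth 26
  - 7.165.57.192/26 clear@26
  add 7.165.48.0/20 -> H2 at depth 20
  add 7.165.57.0/24 -> H3 at depth 24
  add 254.35.240.0/20 -> H2 at depth 20
  - 254.35.240.0/20 clear@20
  add 7.165.0.0/17 -> H1 at depth 17
  add 7.165.57.224/28 -> H4 at depth 28
  lookup 7.165.57.24: bits 000001111010010100111001 walk d0:-→d1:-→d2:-→d3:-→d4:-→d5:-→d6:-→d7:-→d8:-→d9:-→d10:-→d11:-→d12:-→d13:-→d14:-→d15:-→d16:-→d17:H1→d18:-→d19:-→d20:H2→d21:-→d22:-→d23:-→d24:H3 -> H3
  add 0.0.0.0/5 -> H0 at depth 5
  add 254.32.0.0/12 -> H6 at depth 12
  lookup 123.224.249.155: bits 0 walk d0:-→d1:- -> no-route
  - 254.32.0.0/12 clear@12
  - 7.165.57.0/24 clear@24
  add 248.0.0.0/5 -> H0 at depth 5
  add 7.165.57.0/24 -> H2 at depth 24
  lookup 7.165.0.14: bits 000001111010010100 walk d0:-→d1:-→d2:-→d3:-→d4:-→d5:H0→d6:-→d7:-→d8:-→d9:-→d10:-→d11:-→d12:-→d13:-→d14:-→d15:-→d16:-→d17:H1→d18:- -> H1
  add 7.165.32.0/19 -> H5 at depth 19
  add 7.160.0.0/12 -> H2 at depth 12
  lookup 0.5.142.158: bits 00000 walk d0:-→d1:-→d2:-→d3:-→d4:-→d5:H0 -> H0
  lookup 7.165.32.5: bits 0000011110100101001 walk d0:-→d1:-→d2:-→d3:-→d4:-→d5:H0→d6:-→d7:-→d8:-→d9:-→d10:-→d11:-→d12:H2→d13:-→d14:-→d15:-→d16:-→d17:H1→d18:-→d19:H5 -> H5
  lookup 7.160.0.0: bits 0000011110100 walk d0:-→d1:-→d2:-→d3:-→d4:-→d5:H0→d6:-→d7:-→d8:-→d9:-→d10:-→d11:-→d12:H2→d13:- -> H2
  lookup 102.236.230.184: bits 0 walk d0:-→d1:- -> no-route
  lookup 113.38.69.82: bits 0 walk d0:-→d1:- -> no-route
  add 7.0.0.0/8 -> H4 at depth 8
  add 7.160.0.0/12 -> H5 at depth 12
  add 254.35.255.80/28 -> H1 at depth 28

== LOOKUPS ==
["H3","no-route","H1","H0","H5","H2","no-route","no-route"]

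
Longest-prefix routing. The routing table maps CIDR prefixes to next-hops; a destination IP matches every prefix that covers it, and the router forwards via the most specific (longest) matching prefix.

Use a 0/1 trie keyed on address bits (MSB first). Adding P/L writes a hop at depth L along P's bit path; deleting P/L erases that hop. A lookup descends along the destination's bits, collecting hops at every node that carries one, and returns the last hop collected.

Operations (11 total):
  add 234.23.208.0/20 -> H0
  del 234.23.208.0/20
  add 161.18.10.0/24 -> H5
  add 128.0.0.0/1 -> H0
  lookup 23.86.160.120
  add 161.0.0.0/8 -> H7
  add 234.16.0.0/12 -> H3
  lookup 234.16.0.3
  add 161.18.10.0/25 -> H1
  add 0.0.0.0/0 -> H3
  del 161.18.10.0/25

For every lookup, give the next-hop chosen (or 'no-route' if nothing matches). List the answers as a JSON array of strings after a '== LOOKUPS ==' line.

Apply in order:
  + 234.23.208.0/20 (H0) depth=20
  del 234.23.208.0/20 (clear depth 20)
  + 161.18.10.0/24 (H5) depth=24
  + 128.0.0.0/1 (H0) depth=1
  lookup 23.86.160.120: bits ε walk d0:- -> no-route
  + 161.0.0.0/8 (H7) depth=8
  + 234.16.0.0/12 (H3) depth=12
  lookup 234.16.0.3: bits 1110101000010 walk d0:-→d1:H0→d2:-→d3:-→d4:-→d5:-→d6:-→d7:-→d8:-→d9:-→d10:-→d11:-→d12:H3→d13:- -> H3
  + 161.18.10.0/25 (H1) depth=25
  + 0.0.0.0/0 (H3) depth=0
  del 161.18.10.0/25 (clear depth 25)

== LOOKUPS ==
["no-route","H3"]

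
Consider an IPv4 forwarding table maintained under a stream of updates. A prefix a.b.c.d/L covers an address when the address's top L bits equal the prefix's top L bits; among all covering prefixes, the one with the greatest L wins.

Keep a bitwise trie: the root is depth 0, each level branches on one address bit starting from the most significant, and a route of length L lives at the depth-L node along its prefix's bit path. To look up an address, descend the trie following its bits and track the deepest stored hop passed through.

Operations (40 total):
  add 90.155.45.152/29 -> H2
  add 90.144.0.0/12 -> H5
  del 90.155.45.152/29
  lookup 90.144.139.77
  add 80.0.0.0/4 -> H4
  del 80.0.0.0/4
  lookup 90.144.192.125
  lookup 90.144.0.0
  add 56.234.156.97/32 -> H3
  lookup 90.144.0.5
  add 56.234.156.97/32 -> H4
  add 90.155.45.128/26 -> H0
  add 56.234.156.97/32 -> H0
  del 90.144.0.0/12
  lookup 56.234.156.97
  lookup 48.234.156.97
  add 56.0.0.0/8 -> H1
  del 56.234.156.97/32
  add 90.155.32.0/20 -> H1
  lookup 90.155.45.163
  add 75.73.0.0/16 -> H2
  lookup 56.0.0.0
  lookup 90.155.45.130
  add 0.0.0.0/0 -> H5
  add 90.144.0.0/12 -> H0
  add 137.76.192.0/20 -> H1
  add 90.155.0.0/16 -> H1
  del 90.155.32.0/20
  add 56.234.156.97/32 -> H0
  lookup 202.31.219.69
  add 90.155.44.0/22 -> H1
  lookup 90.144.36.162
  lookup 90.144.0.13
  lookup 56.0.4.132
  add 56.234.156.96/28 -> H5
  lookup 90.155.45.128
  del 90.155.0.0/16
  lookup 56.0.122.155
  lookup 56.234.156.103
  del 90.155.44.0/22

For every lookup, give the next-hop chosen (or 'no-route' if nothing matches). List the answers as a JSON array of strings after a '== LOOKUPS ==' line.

Process each operation:
  add 90.155.45.152/29 -> H2 at depth 29
  add 90.144.0.0/12 -> H5 at depth 12
  - 90.155.45.152/29 clear@29
  ? 90.144.139.77  path d0:-→d1:-→d2:-→d3:-→d4:-→d5:-→d6:-→d7:-→d8:-→d9:-→d10:-→d11:-→d12:H5  best=H5
  add 80.0.0.0/4 -> H4 at depth 4
  - 80.0.0.0/4 clear@4
  ? 90.144.192.125  path d0:-→d1:-→d2:-→d3:-→d4:-→d5:-→d6:-→d7:-→d8:-→d9:-→d10:-→d11:-→d12:H5  best=H5
  ? 90.144.0.0  path d0:-→d1:-→d2:-→d3:-→d4:-→d5:-→d6:-→d7:-→d8:-→d9:-→d10:-→d11:-→d12:H5  best=H5
  add 56.234.156.97/32 -> H3 at depth 32
  ? 90.144.0.5  path d0:-→d1:-→d2:-→d3:-→d4:-→d5:-→d6:-→d7:-→d8:-→d9:-→d10:-→d11:-→d12:H5  best=H5
  add 56.234.156.97/32 -> H4 at depth 32
  add 90.155.45.128/26 -> H0 at depth 26
  add 56.234.156.97/32 -> H0 at depth 32
  - 90.144.0.0/12 clear@12
  ? 56.234.156.97  path d0:-→d1:-→d2:-→d3:-→d4:-→d5:-→d6:-→d7:-→d8:-→d9:-→d10:-→d11:-→d12:-→d13:-→d14:-→d15:-→d16:-→d17:-→d18:-→d19:-→d20:-→d21:-→d22:-→d23:-→d24:-→d25:-→d26:-→d27:-→d28:-→d29:-→d30:-→d31:-→d32:H0  best=H0
  ? 48.234.156.97  path d0:-→d1:-→d2:-→d3:-→d4:-  best=no-route
  add 56.0.0.0/8 -> H1 at depth 8
  - 56.234.156.97/32 clear@32
  add 90.155.32.0/20 -> H1 at depth 20
  ? 90.155.45.163  path d0:-→d1:-→d2:-→d3:-→d4:-→d5:-→d6:-→d7:-→d8:-→d9:-→d10:-→d11:-→d12:-→d13:-→d14:-→d15:-→d16:-→d17:-→d18:-→d19:-→d20:H1→d21:-→d22:-→d23:-→d24:-→d25:-→d26:H0  best=H0
  add 75.73.0.0/16 -> H2 at depth 16
  ? 56.0.0.0  path d0:-→d1:-→d2:-→d3:-→d4:-→d5:-→d6:-→d7:-→d8:H1  best=H1
  ? 90.155.45.130  path d0:-→d1:-→d2:-→d3:-→d4:-→d5:-→d6:-→d7:-→d8:-→d9:-→d10:-→d11:-→d12:-→d13:-→d14:-→d15:-→d16:-→d17:-→d18:-→d19:-→d20:H1→d21:-→d22:-→d23:-→d24:-→d25:-→d26:H0→d27:-  best=H0
  add 0.0.0.0/0 -> H5 at depth 0
  add 90.144.0.0/12 -> H0 at depth 12
  add 137.76.192.0/20 -> H1 at depth 20
  add 90.155.0.0/16 -> H1 at depth 16
  - 90.155.32.0/20 clear@20
  add 56.234.156.97/32 -> H0 at depth 32
  ? 202.31.219.69  path d0:H5→d1:-  best=H5
  add 90.155.44.0/22 -> H1 at depth 22
  ? 90.144.36.162  path d0:H5→d1:-→d2:-→d3:-→d4:-→d5:-→d6:-→d7:-→d8:-→d9:-→d10:-→d11:-→d12:H0  best=H0
  ? 90.144.0.13  path d0:H5→d1:-→d2:-→d3:-→d4:-→d5:-→d6:-→d7:-→d8:-→d9:-→d10:-→d11:-→d12:H0  best=H0
  ? 56.0.4.132  path d0:H5→d1:-→d2:-→d3:-→d4:-→d5:-→d6:-→d7:-→d8:H1  best=H1
  add 56.234.156.96/28 -> H5 at depth 28
  ? 90.155.45.128  path d0:H5→d1:-→d2:-→d3:-→d4:-→d5:-→d6:-→d7:-→d8:-→d9:-→d10:-→d11:-→d12:H0→d13:-→d14:-→d15:-→d16:H1→d17:-→d18:-→d19:-→d20:-→d21:-→d22:H1→d23:-→d24:-→d25:-→d26:H0→d27:-  best=H0
  - 90.155.0.0/16 clear@16
  ? 56.0.122.155  path d0:H5→d1:-→d2:-→d3:-→d4:-→d5:-→d6:-→d7:-→d8:H1  best=H1
  ? 56.234.156.103  path d0:H5→d1:-→d2:-→d3:-→d4:-→d5:-→d6:-→d7:-→d8:H1→d9:-→d10:-→d11:-→d12:-→d13:-→d14:-→d15:-→d16:-→d17:-→d18:-→d19:-→d20:-→d21:-→d22:-→d23:-→d24:-→d25:-→d26:-→d27:-→d28:H5→d29:-  best=H5
  - 90.155.44.0/22 clear@22

== LOOKUPS ==
["H5","H5","H5","H5","H0","no-route","H0","H1","H0","H5","H0","H0","H1","H0","H1","H5"]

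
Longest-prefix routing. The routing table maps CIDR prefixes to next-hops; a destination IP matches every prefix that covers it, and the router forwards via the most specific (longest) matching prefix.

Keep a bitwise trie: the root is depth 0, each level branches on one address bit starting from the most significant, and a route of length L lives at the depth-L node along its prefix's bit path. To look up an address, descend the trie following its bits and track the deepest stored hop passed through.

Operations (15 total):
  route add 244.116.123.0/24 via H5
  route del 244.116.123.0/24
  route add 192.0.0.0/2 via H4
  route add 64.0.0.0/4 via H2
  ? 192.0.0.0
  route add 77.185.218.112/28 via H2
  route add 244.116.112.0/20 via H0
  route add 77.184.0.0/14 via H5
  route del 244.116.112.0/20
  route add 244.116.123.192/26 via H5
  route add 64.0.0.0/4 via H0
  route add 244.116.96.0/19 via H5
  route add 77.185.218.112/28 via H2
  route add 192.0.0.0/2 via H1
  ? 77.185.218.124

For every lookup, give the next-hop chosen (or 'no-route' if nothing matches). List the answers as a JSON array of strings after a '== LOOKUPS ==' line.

Apply in order:
  add 244.116.123.0/24 -> H5 at depth 24
  - 244.116.123.0/24 clear@24
  add 192.0.0.0/2 -> H4 at depth 2
  add 64.0.0.0/4 -> H2 at depth 4
  ? 192.0.0.0  path d0:-→d1:-→d2:H4  best=H4
  add 77.185.218.112/28 -> H2 at depth 28
  add 244.116.112.0/20 -> H0 at depth 20
  add 77.184.0.0/14 -> H5 at depth 14
  - 244.116.112.0/20 clear@20
  add 244.116.123.192/26 -> H5 at depth 26
  add 64.0.0.0/4 -> H0 at depth 4
  add 244.116.96.0/19 -> H5 at depth 19
  add 77.185.218.112/28 -> H2 at depth 28
  add 192.0.0.0/2 -> H1 at depth 2
  ? 77.185.218.124  path d0:-→d1:-→d2:-→d3:-→d4:H0→d5:-→d6:-→d7:-→d8:-→d9:-→d10:-→d11:-→d12:-→d13:-→d14:H5→d15:-→d16:-→d17:-→d18:-→d19:-→d20:-→d21:-→d22:-→d23:-→d24:-→d25:-→d26:-→d27:-→d28:H2  best=H2

== LOOKUPS ==
["H4","H2"]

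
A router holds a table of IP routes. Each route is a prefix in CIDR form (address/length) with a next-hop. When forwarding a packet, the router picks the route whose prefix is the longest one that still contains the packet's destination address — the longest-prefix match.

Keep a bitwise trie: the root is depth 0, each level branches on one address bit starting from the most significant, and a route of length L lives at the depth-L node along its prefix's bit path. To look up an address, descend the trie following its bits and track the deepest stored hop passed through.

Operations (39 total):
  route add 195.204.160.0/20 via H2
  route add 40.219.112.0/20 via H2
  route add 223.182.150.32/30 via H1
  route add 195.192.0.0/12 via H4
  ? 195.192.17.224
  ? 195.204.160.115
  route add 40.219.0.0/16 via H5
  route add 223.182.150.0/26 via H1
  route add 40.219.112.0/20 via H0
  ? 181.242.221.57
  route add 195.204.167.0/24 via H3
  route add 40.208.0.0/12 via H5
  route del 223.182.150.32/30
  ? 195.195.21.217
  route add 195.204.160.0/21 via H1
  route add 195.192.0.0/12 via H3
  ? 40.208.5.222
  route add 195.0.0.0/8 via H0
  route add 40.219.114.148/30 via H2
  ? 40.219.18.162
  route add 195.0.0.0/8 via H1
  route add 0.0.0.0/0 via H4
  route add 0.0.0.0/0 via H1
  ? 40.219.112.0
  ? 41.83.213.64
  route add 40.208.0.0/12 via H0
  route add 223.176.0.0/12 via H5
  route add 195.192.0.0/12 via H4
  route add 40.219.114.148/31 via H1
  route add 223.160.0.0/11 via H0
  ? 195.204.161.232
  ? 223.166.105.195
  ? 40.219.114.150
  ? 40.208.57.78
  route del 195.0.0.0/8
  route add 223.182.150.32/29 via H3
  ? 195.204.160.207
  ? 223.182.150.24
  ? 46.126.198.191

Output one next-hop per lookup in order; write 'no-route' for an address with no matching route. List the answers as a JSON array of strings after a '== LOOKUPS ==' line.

Process each operation:
  add 195.204.160.0/20 -> H2 at depth 20
  add 40.219.112.0/20 -> H2 at depth 20
  add 223.182.150.32/30 -> H1 at depth 30
  add 195.192.0.0/12 -> H4 at depth 12
  Q 195.192.17.224: descend 110000111100 ; hops seen [H4] ; pick H4
  Q 195.204.160.115: descend 11000011110011001010 ; hops seen [H4,H2] ; pick H2
  add 40.219.0.0/16 -> H5 at depth 16
  add 223.182.150.0/26 -> H1 at depth 26
  add 40.219.112.0/20 -> H0 at depth 20
  Q 181.242.221.57: descend 1 ; hops seen [∅] ; pick no-route
  add 195.204.167.0/24 -> H3 at depth 24
  add 40.208.0.0/12 -> H5 at depth 12
  - 223.182.150.32/30 clear@30
  Q 195.195.21.217: descend 110000111100 ; hops seen [H4] ; pick H4
  add 195.204.160.0/21 -> H1 at depth 21
  add 195.192.0.0/12 -> H3 at depth 12
  Q 40.208.5.222: descend 001010001101 ; hops seen [H5] ; pick H5
  add 195.0.0.0/8 -> H0 at depth 8
  add 40.219.114.148/30 -> H2 at depth 30
  Q 40.219.18.162: descend 00101000110110110 ; hops seen [H5,H5] ; pick H5
  add 195.0.0.0/8 -> H1 at depth 8
  add 0.0.0.0/0 -> H4 at depth 0
  add 0.0.0.0/0 -> H1 at depth 0
  Q 40.219.112.0: descend 0010100011011011011100 ; hops seen [H1,H5,H5,H0] ; pick H0
  Q 41.83.213.64: descend 0010100 ; hops seen [H1] ; pick H1
  add 40.208.0.0/12 -> H0 at depth 12
  add 223.176.0.0/12 -> H5 at depth 12
  add 195.192.0.0/12 -> H4 at depth 12
  add 40.219.114.148/31 -> H1 at depth 31
  add 223.160.0.0/11 -> H0 at depth 11
  Q 195.204.161.232: descend 110000111100110010100 ; hops seen [H1,H1,H4,H2,H1] ; pick H1
  Q 223.166.105.195: descend 11011111101 ; hops seen [H1,H0] ; pick H0
  Q 40.219.114.150: descend 001010001101101101110010100101 ; hops seen [H1,H0,H5,H0,H2] ; pick H2
  Q 40.208.57.78: descend 001010001101 ; hops seen [H1,H0] ; pick H0
  - 195.0.0.0/8 clear@8
  add 223.182.150.32/29 -> H3 at depth 29
  Q 195.204.160.207: descend 110000111100110010100 ; hops seen [H1,H4,H2,H1] ; pick H1
  Q 223.182.150.24: descend 11011111101101101001011000 ; hops seen [H1,H0,H5,H1] ; pick H1
  Q 46.126.198.191: descend 00101 ; hops seen [H1] ; pick H1

== LOOKUPS ==
["H4","H2","no-route","H4","H5","H5","H0","H1","H1","H0","H2","H0","H1","H1","H1"]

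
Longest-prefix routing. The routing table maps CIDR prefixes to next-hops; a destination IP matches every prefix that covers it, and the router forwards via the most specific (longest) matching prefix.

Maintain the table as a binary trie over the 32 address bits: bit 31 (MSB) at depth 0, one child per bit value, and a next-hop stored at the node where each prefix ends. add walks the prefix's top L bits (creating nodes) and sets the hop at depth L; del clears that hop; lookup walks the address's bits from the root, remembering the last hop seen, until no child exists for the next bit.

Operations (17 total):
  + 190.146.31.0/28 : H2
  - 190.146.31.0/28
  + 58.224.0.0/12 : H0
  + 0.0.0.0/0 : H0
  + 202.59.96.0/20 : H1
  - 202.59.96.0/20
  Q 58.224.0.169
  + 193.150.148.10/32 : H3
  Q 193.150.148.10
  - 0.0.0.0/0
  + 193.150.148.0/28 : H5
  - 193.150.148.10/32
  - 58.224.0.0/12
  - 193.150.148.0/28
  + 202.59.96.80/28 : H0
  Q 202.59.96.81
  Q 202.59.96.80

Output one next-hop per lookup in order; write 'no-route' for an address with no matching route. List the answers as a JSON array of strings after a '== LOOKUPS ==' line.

Process each operation:
  add 190.146.31.0/28 -> H2 at depth 28
  del 190.146.31.0/28 (clear depth 28)
  add 58.224.0.0/12 -> H0 at depth 12
  add 0.0.0.0/0 -> H0 at depth 0
  add 202.59.96.0/20 -> H1 at depth 20
  del 202.59.96.0/20 (clear depth 20)
  Q 58.224.0.169: descend 001110101110 ; hops seen [H0,H0] ; pick H0
  add 193.150.148.10/32 -> H3 at depth 32
  Q 193.150.148.10: descend 11000001100101101001010000001010 ; hops seen [H0,H3] ; pick H3
  del 0.0.0.0/0 (clear depth 0)
  add 193.150.148.0/28 -> H5 at depth 28
  del 193.150.148.10/32 (clear depth 32)
  del 58.224.0.0/12 (clear depth 12)
  del 193.150.148.0/28 (clear depth 28)
  add 202.59.96.80/28 -> H0 at depth 28
  Q 202.59.96.81: descend 1100101000111011011000000101 ; hops seen [H0] ; pick H0
  Q 202.59.96.80: descend 1100101000111011011000000101 ; hops seen [H0] ; pick H0

== LOOKUPS ==
["H0","H3","H0","H0"]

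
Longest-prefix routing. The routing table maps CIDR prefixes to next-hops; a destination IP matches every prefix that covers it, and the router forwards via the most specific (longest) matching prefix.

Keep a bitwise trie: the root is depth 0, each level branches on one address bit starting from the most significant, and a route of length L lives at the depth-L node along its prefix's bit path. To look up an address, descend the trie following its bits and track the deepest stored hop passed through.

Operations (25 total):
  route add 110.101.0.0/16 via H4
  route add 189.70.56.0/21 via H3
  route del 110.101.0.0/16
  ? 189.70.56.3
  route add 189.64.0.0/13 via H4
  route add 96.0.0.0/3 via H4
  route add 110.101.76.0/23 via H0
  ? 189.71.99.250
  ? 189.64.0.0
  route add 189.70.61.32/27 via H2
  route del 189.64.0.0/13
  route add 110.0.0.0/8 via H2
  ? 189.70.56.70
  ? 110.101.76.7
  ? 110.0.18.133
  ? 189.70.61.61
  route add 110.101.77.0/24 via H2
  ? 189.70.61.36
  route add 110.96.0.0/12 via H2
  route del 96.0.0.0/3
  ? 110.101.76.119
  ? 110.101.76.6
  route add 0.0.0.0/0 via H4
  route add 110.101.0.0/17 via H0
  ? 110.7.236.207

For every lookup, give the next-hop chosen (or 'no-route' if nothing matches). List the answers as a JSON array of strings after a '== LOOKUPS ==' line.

Apply in order:
  add 110.101.0.0/16 -> H4 at depth 16
  add 189.70.56.0/21 -> H3 at depth 21
  - 110.101.0.0/16 clear@16
  ? 189.70.56.3  path d0:-→d1:-→d2:-→d3:-→d4:-→d5:-→d6:-→d7:-→d8:-→d9:-→d10:-→d11:-→d12:-→d13:-→d14:-→d15:-→d16:-→d17:-→d18:-→d19:-→d20:-→d21:H3  best=H3
  add 189.64.0.0/13 -> H4 at depth 13
  add 96.0.0.0/3 -> H4 at depth 3
  add 110.101.76.0/23 -> H0 at depth 23
  ? 189.71.99.250  path d0:-→d1:-→d2:-→d3:-→d4:-→d5:-→d6:-→d7:-→d8:-→d9:-→d10:-→d11:-→d12:-→d13:H4→d14:-→d15:-  best=H4
  ? 189.64.0.0  path d0:-→d1:-→d2:-→d3:-→d4:-→d5:-→d6:-→d7:-→d8:-→d9:-→d10:-→d11:-→d12:-→d13:H4  best=H4
  add 189.70.61.32/27 -> H2 at depth 27
  - 189.64.0.0/13 clear@13
  add 110.0.0.0/8 -> H2 at depth 8
  ? 189.70.56.70  path d0:-→d1:-→d2:-→d3:-→d4:-→d5:-→d6:-→d7:-→d8:-→d9:-→d10:-→d11:-→d12:-→d13:-→d14:-→d15:-→d16:-→d17:-→d18:-→d19:-→d20:-→d21:H3  best=H3
  ? 110.101.76.7  path d0:-→d1:-→d2:-→d3:H4→d4:-→d5:-→d6:-→d7:-→d8:H2→d9:-→d10:-→d11:-→d12:-→d13:-→d14:-→d15:-→d16:-→d17:-→d18:-→d19:-→d20:-→d21:-→d22:-→d23:H0  best=H0
  ? 110.0.18.133  path d0:-→d1:-→d2:-→d3:H4→d4:-→d5:-→d6:-→d7:-→d8:H2→d9:-  best=H2
  ? 189.70.61.61  path d0:-→d1:-→d2:-→d3:-→d4:-→d5:-→d6:-→d7:-→d8:-→d9:-→d10:-→d11:-→d12:-→d13:-→d14:-→d15:-→d16:-→d17:-→d18:-→d19:-→d20:-→d21:H3→d22:-→d23:-→d24:-→d25:-→d26:-→d27:H2  best=H2
  add 110.101.77.0/24 -> H2 at depth 24
  ? 189.70.61.36  path d0:-→d1:-→d2:-→d3:-→d4:-→d5:-→d6:-→d7:-→d8:-→d9:-→d10:-→d11:-→d12:-→d13:-→d14:-→d15:-→d16:-→d17:-→d18:-→d19:-→d20:-→d21:H3→d22:-→d23:-→d24:-→d25:-→d26:-→d27:H2  best=H2
  add 110.96.0.0/12 -> H2 at depth 12
  - 96.0.0.0/3 clear@3
  ? 110.101.76.119  path d0:-→d1:-→d2:-→d3:-→d4:-→d5:-→d6:-→d7:-→d8:H2→d9:-→d10:-→d11:-→d12:H2→d13:-→d14:-→d15:-→d16:-→d17:-→d18:-→d19:-→d20:-→d21:-→d22:-→d23:H0  best=H0
  ? 110.101.76.6  path d0:-→d1:-→d2:-→d3:-→d4:-→d5:-→d6:-→d7:-→d8:H2→d9:-→d10:-→d11:-→d12:H2→d13:-→d14:-→d15:-→d16:-→d17:-→d18:-→d19:-→d20:-→d21:-→d22:-→d23:H0  best=H0
  add 0.0.0.0/0 -> H4 at depth 0
  add 110.101.0.0/17 -> H0 at depth 17
  ? 110.7.236.207  path d0:H4→d1:-→d2:-→d3:-→d4:-→d5:-→d6:-→d7:-→d8:H2→d9:-  best=H2

== LOOKUPS ==
["H3","H4","H4","H3","H0","H2","H2","H2","H0","H0","H2"]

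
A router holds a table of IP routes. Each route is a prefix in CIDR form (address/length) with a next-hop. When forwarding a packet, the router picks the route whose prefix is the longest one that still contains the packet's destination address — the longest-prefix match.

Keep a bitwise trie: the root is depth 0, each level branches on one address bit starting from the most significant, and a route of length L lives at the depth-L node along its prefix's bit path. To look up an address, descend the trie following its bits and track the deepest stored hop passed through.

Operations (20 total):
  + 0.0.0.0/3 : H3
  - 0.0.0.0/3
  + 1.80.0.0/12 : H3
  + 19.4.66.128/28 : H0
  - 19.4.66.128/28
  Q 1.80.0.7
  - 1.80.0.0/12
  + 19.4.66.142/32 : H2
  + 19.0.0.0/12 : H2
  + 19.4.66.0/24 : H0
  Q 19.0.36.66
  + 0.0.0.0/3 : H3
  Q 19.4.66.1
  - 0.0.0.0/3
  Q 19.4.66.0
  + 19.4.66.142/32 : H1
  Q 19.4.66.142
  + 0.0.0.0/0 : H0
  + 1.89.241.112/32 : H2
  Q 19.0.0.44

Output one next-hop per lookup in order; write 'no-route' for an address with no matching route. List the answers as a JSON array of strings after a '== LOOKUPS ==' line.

Trace:
  add 0.0.0.0/3 -> H3 at depth 3
  - 0.0.0.0/3 clear@3
  add 1.80.0.0/12 -> H3 at depth 12
  add 19.4.66.128/28 -> H0 at depth 28
  - 19.4.66.128/28 clear@28
  ? 1.80.0.7  path d0:-→d1:-→d2:-→d3:-→d4:-→d5:-→d6:-→d7:-→d8:-→d9:-→d10:-→d11:-→d12:H3  best=H3
  - 1.80.0.0/12 clear@12
  add 19.4.66.142/32 -> H2 at depth 32
  add 19.0.0.0/12 -> H2 at depth 12
  add 19.4.66.0/24 -> H0 at depth 24
  ? 19.0.36.66  path d0:-→d1:-→d2:-→d3:-→d4:-→d5:-→d6:-→d7:-→d8:-→d9:-→d10:-→d11:-→d12:H2→d13:-  best=H2
  add 0.0.0.0/3 -> H3 at depth 3
  ? 19.4.66.1  path d0:-→d1:-→d2:-→d3:H3→d4:-→d5:-→d6:-→d7:-→d8:-→d9:-→d10:-→d11:-→d12:H2→d13:-→d14:-→d15:-→d16:-→d17:-→d18:-→d19:-→d20:-→d21:-→d22:-→d23:-→d24:H0  best=H0
  - 0.0.0.0/3 clear@3
  ? 19.4.66.0  path d0:-→d1:-→d2:-→d3:-→d4:-→d5:-→d6:-→d7:-→d8:-→d9:-→d10:-→d11:-→d12:H2→d13:-→d14:-→d15:-→d16:-→d17:-→d18:-→d19:-→d20:-→d21:-→d22:-→d23:-→d24:H0  best=H0
  add 19.4.66.142/32 -> H1 at depth 32
  ? 19.4.66.142  path d0:-→d1:-→d2:-→d3:-→d4:-→d5:-→d6:-→d7:-→d8:-→d9:-→d10:-→d11:-→d12:H2→d13:-→d14:-→d15:-→d16:-→d17:-→d18:-→d19:-→d20:-→d21:-→d22:-→d23:-→d24:H0→d25:-→d26:-→d27:-→d28:-→d29:-→d30:-→d31:-→d32:H1  best=H1
  add 0.0.0.0/0 -> H0 at depth 0
  add 1.89.241.112/32 -> H2 at depth 32
  ? 19.0.0.44  path d0:H0→d1:-→d2:-→d3:-→d4:-→d5:-→d6:-→d7:-→d8:-→d9:-→d10:-→d11:-→d12:H2→d13:-  best=H2

== LOOKUPS ==
["H3","H2","H0","H0","H1","H2"]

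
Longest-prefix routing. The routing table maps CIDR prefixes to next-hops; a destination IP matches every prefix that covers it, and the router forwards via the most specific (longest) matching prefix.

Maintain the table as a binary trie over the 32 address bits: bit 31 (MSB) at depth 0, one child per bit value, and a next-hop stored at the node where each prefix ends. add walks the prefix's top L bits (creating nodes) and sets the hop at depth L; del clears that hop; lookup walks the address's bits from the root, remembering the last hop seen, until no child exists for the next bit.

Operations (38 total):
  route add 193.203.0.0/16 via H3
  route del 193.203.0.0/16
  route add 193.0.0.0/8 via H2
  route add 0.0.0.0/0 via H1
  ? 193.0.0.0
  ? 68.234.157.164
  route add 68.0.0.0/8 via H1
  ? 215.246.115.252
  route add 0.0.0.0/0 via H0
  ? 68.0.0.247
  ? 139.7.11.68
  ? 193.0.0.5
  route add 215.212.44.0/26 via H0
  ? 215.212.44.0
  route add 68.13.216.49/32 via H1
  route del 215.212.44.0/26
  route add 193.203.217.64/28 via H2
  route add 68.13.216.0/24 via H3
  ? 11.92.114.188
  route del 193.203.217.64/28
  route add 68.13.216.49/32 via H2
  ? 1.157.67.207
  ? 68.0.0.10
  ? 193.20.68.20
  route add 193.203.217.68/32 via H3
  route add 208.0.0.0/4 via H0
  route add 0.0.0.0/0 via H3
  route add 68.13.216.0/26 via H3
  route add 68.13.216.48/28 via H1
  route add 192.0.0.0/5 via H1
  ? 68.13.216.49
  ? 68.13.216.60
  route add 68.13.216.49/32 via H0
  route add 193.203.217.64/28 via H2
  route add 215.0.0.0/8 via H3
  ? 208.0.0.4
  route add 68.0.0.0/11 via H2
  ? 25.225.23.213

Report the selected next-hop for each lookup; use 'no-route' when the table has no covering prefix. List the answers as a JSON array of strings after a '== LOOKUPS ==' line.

Apply in order:
  add 193.203.0.0/16 -> H3 at depth 16
  del 193.203.0.0/16 (clear depth 16)
  add 193.0.0.0/8 -> H2 at depth 8
  add 0.0.0.0/0 -> H1 at depth 0
  Q 193.0.0.0: descend 11000001 ; hops seen [H1,H2] ; pick H2
  Q 68.234.157.164: descend ε ; hops seen [H1] ; pick H1
  add 68.0.0.0/8 -> H1 at depth 8
  Q 215.246.115.252: descend 110 ; hops seen [H1] ; pick H1
  add 0.0.0.0/0 -> H0 at depth 0
  Q 68.0.0.247: descend 01000100 ; hops seen [H0,H1] ; pick H1
  Q 139.7.11.68: descend 1 ; hops seen [H0] ; pick H0
  Q 193.0.0.5: descend 11000001 ; hops seen [H0,H2] ; pick H2
  add 215.212.44.0/26 -> H0 at depth 26
  Q 215.212.44.0: descend 11010111110101000010110000 ; hops seen [H0,H0] ; pick H0
  add 68.13.216.49/32 -> H1 at depth 32
  del 215.212.44.0/26 (clear depth 26)
  add 193.203.217.64/28 -> H2 at depth 28
  add 68.13.216.0/24 -> H3 at depth 24
  Q 11.92.114.188: descend 0 ; hops seen [H0] ; pick H0
  del 193.203.217.64/28 (clear depth 28)
  add 68.13.216.49/32 -> H2 at depth 32
  Q 1.157.67.207: descend 0 ; hops seen [H0] ; pick H0
  Q 68.0.0.10: descend 010001000000 ; hops seen [H0,H1] ; pick H1
  Q 193.20.68.20: descend 11000001 ; hops seen [H0,H2] ; pick H2
  add 193.203.217.68/32 -> H3 at depth 32
  add 208.0.0.0/4 -> H0 at depth 4
  add 0.0.0.0/0 -> H3 at depth 0
  add 68.13.216.0/26 -> H3 at depth 26
  add 68.13.216.48/28 -> H1 at depth 28
  add 192.0.0.0/5 -> H1 at depth 5
  Q 68.13.216.49: descend 01000100000011011101100000110001 ; hops seen [H3,H1,H3,H3,H1,H2] ; pick H2
  Q 68.13.216.60: descend 0100010000001101110110000011 ; hops seen [H3,H1,H3,H3,H1] ; pick H1
  add 68.13.216.49/32 -> H0 at depth 32
  add 193.203.217.64/28 -> H2 at depth 28
  add 215.0.0.0/8 -> H3 at depth 8
  Q 208.0.0.4: descend 11010 ; hops seen [H3,H0] ; pick H0
  add 68.0.0.0/11 -> H2 at depth 11
  Q 25.225.23.213: descend 0 ; hops seen [H3] ; pick H3

== LOOKUPS ==
["H2","H1","H1","H1","H0","H2","H0","H0","H0","H1","H2","H2","H1","H0","H3"]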